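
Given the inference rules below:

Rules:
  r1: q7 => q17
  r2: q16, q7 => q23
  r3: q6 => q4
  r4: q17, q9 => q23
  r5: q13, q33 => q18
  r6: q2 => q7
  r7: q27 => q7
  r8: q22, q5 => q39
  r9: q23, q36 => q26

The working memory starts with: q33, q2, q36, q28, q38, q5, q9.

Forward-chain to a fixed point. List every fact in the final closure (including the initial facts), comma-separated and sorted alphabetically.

q17, q2, q23, q26, q28, q33, q36, q38, q5, q7, q9

Round 1: r6 [q2 => q7]. New: q7.
Round 2: r1 [q7 => q17]. New: q17.
Round 3: r4 [q17, q9 => q23]. New: q23.
Round 4: r9 [q23, q36 => q26]. New: q26.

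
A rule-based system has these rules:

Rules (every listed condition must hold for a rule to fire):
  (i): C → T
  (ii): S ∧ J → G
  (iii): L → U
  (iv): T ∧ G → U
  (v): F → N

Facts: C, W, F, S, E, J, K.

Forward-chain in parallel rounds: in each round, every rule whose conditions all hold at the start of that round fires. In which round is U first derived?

2

[1] (i) [C → T]; (ii) [S ∧ J → G]; (v) [F → N]. ⇒ new: T, G, N.
[2] (iv) [T ∧ G → U]. ⇒ new: U.
U first appears in round 2.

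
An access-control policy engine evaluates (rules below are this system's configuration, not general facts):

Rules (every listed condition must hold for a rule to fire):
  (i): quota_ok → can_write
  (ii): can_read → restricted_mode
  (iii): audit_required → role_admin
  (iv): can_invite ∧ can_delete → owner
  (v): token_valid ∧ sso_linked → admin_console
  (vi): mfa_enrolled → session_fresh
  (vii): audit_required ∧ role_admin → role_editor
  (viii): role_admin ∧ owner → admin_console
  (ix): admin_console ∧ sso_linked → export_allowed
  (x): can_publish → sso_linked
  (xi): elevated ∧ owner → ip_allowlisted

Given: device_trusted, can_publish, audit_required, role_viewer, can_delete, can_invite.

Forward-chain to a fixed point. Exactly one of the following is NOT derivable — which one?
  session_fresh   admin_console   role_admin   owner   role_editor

Round 1 — (iii), (iv), (x), derive role_admin, owner, sso_linked.
Round 2 — (vii), (viii), derive role_editor, admin_console.
Round 3 — (ix), derive export_allowed.
Derived: role_admin (round 1), admin_console (round 2), role_editor (round 2), owner (round 1). session_fresh never appears in any round.

session_fresh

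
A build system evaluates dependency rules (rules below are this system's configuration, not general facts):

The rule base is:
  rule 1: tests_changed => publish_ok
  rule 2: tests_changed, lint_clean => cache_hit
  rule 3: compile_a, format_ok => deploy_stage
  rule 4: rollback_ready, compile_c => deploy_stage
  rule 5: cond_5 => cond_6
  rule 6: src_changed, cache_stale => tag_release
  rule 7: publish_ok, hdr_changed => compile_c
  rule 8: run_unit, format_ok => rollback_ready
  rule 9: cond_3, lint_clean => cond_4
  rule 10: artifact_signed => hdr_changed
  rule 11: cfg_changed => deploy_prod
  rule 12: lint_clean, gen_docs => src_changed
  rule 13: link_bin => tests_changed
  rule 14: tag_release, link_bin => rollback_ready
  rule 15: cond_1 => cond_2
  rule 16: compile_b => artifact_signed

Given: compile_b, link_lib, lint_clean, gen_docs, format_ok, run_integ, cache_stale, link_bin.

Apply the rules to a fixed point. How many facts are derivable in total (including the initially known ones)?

Round 1: rule 12 [lint_clean, gen_docs => src_changed]; rule 13 [link_bin => tests_changed]; rule 16 [compile_b => artifact_signed]. New: src_changed, tests_changed, artifact_signed.
Round 2: rule 1 [tests_changed => publish_ok]; rule 2 [tests_changed, lint_clean => cache_hit]; rule 6 [src_changed, cache_stale => tag_release]; rule 10 [artifact_signed => hdr_changed]. New: publish_ok, cache_hit, tag_release, hdr_changed.
Round 3: rule 7 [publish_ok, hdr_changed => compile_c]; rule 14 [tag_release, link_bin => rollback_ready]. New: compile_c, rollback_ready.
Round 4: rule 4 [rollback_ready, compile_c => deploy_stage]. New: deploy_stage.
Closure: {artifact_signed, cache_hit, cache_stale, compile_b, compile_c, deploy_stage, format_ok, gen_docs, hdr_changed, link_bin, link_lib, lint_clean, publish_ok, rollback_ready, run_integ, src_changed, tag_release, tests_changed} — 18 facts.

18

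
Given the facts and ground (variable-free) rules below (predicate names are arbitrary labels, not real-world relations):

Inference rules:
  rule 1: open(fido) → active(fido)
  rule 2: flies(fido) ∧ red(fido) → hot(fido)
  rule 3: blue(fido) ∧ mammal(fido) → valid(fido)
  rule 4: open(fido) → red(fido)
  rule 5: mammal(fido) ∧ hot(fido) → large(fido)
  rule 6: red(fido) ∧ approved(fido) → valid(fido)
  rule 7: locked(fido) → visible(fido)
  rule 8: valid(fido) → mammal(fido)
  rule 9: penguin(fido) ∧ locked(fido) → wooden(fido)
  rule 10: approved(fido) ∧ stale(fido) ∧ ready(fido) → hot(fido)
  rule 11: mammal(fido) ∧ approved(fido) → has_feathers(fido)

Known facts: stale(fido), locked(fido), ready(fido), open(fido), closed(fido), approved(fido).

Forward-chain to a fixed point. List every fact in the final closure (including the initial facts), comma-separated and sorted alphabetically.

active(fido), approved(fido), closed(fido), has_feathers(fido), hot(fido), large(fido), locked(fido), mammal(fido), open(fido), ready(fido), red(fido), stale(fido), valid(fido), visible(fido)

Round 1: rule 1 [open(fido) → active(fido)]; rule 4 [open(fido) → red(fido)]; rule 7 [locked(fido) → visible(fido)]; rule 10 [approved(fido) ∧ stale(fido) ∧ ready(fido) → hot(fido)]. New: active(fido), red(fido), visible(fido), hot(fido).
Round 2: rule 6 [red(fido) ∧ approved(fido) → valid(fido)]. New: valid(fido).
Round 3: rule 8 [valid(fido) → mammal(fido)]. New: mammal(fido).
Round 4: rule 5 [mammal(fido) ∧ hot(fido) → large(fido)]; rule 11 [mammal(fido) ∧ approved(fido) → has_feathers(fido)]. New: large(fido), has_feathers(fido).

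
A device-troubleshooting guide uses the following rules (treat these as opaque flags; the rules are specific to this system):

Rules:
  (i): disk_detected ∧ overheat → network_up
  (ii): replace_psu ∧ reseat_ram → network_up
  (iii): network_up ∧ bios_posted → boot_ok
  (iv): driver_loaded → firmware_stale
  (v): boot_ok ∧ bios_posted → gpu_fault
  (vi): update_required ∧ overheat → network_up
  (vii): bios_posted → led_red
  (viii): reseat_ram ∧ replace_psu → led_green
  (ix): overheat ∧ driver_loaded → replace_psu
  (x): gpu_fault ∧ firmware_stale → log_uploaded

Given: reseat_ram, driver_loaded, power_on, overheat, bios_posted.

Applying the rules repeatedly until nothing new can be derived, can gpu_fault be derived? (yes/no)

yes

Round 1 — (iv), (vii), (ix), derive firmware_stale, led_red, replace_psu.
Round 2 — (ii), (viii), derive network_up, led_green.
Round 3 — (iii), derive boot_ok.
Round 4 — (v), derive gpu_fault.
Round 5 — (x), derive log_uploaded.
gpu_fault appears in round 4, so it is derivable.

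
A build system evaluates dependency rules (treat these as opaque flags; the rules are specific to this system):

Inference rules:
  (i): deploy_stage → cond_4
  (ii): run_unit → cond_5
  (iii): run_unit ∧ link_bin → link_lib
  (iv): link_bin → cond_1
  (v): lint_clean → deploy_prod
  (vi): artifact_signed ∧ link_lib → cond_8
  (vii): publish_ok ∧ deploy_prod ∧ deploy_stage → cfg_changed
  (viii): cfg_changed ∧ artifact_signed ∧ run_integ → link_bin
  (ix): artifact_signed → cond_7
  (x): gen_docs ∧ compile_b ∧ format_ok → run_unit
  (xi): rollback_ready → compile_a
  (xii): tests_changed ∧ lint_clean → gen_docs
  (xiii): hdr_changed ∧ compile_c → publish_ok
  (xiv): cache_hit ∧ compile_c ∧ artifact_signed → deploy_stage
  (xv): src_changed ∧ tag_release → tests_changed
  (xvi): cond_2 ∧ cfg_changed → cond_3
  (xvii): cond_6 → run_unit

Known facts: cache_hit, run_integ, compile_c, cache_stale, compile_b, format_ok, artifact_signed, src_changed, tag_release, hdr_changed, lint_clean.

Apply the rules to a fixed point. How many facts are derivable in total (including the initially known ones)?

25

Round 1: (v) [lint_clean → deploy_prod]; (ix) [artifact_signed → cond_7]; (xiii) [hdr_changed ∧ compile_c → publish_ok]; (xiv) [cache_hit ∧ compile_c ∧ artifact_signed → deploy_stage]; (xv) [src_changed ∧ tag_release → tests_changed]. New: deploy_prod, cond_7, publish_ok, deploy_stage, tests_changed.
Round 2: (i) [deploy_stage → cond_4]; (vii) [publish_ok ∧ deploy_prod ∧ deploy_stage → cfg_changed]; (xii) [tests_changed ∧ lint_clean → gen_docs]. New: cond_4, cfg_changed, gen_docs.
Round 3: (viii) [cfg_changed ∧ artifact_signed ∧ run_integ → link_bin]; (x) [gen_docs ∧ compile_b ∧ format_ok → run_unit]. New: link_bin, run_unit.
Round 4: (ii) [run_unit → cond_5]; (iii) [run_unit ∧ link_bin → link_lib]; (iv) [link_bin → cond_1]. New: cond_5, link_lib, cond_1.
Round 5: (vi) [artifact_signed ∧ link_lib → cond_8]. New: cond_8.
Closure: {artifact_signed, cache_hit, cache_stale, cfg_changed, compile_b, compile_c, cond_1, cond_4, cond_5, cond_7, cond_8, deploy_prod, deploy_stage, format_ok, gen_docs, hdr_changed, link_bin, link_lib, lint_clean, publish_ok, run_integ, run_unit, src_changed, tag_release, tests_changed} — 25 facts.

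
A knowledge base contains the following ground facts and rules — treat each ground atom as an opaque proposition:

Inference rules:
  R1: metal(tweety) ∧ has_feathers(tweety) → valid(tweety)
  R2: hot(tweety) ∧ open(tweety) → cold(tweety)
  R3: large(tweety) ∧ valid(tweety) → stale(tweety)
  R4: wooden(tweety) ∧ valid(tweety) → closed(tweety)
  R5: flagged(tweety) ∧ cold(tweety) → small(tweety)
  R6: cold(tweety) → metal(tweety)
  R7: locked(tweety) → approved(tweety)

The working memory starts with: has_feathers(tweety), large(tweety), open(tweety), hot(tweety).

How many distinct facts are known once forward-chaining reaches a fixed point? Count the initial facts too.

8

Round 1 — R2, derive cold(tweety).
Round 2 — R6, derive metal(tweety).
Round 3 — R1, derive valid(tweety).
Round 4 — R3, derive stale(tweety).
Closure: {cold(tweety), has_feathers(tweety), hot(tweety), large(tweety), metal(tweety), open(tweety), stale(tweety), valid(tweety)} — 8 facts.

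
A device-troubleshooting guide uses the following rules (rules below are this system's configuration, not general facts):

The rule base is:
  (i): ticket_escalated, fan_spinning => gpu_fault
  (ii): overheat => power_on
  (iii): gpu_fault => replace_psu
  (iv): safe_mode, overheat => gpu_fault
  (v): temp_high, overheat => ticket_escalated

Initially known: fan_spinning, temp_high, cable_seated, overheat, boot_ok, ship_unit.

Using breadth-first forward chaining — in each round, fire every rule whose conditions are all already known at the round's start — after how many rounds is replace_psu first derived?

3

Round 1: (ii) [overheat => power_on]; (v) [temp_high, overheat => ticket_escalated]. New: power_on, ticket_escalated.
Round 2: (i) [ticket_escalated, fan_spinning => gpu_fault]. New: gpu_fault.
Round 3: (iii) [gpu_fault => replace_psu]. New: replace_psu.
replace_psu first appears in round 3.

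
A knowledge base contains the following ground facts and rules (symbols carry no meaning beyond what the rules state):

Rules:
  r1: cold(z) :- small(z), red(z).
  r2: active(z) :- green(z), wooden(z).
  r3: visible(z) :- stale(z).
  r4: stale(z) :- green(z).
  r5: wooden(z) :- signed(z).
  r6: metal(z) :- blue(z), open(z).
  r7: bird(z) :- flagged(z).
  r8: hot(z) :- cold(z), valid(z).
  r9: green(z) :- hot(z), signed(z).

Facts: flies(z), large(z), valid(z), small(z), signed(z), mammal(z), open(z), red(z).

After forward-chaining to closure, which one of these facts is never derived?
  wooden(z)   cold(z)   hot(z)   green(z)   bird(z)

Round 1 — r1, r5, derive cold(z), wooden(z).
Round 2 — r8, derive hot(z).
Round 3 — r9, derive green(z).
Round 4 — r2, r4, derive active(z), stale(z).
Round 5 — r3, derive visible(z).
Derived: green(z) (round 3), hot(z) (round 2), wooden(z) (round 1), cold(z) (round 1). bird(z) never appears in any round.

bird(z)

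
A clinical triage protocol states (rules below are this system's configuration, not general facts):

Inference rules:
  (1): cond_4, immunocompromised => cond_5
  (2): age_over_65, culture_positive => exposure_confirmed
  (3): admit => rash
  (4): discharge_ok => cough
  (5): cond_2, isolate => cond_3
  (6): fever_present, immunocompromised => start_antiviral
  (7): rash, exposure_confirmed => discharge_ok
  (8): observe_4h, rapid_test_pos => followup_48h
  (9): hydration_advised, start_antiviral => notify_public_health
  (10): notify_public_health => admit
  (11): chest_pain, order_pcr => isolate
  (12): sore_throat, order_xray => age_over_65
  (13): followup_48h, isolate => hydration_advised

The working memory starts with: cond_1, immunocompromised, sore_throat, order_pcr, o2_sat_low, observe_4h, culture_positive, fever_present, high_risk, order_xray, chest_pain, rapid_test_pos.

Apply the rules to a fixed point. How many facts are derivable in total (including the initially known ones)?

Round 1 fires (6), (8), (11), (12), giving start_antiviral, followup_48h, isolate, age_over_65.
Round 2 fires (2), (13), giving exposure_confirmed, hydration_advised.
Round 3 fires (9), giving notify_public_health.
Round 4 fires (10), giving admit.
Round 5 fires (3), giving rash.
Round 6 fires (7), giving discharge_ok.
Round 7 fires (4), giving cough.
Closure: {admit, age_over_65, chest_pain, cond_1, cough, culture_positive, discharge_ok, exposure_confirmed, fever_present, followup_48h, high_risk, hydration_advised, immunocompromised, isolate, notify_public_health, o2_sat_low, observe_4h, order_pcr, order_xray, rapid_test_pos, rash, sore_throat, start_antiviral} — 23 facts.

23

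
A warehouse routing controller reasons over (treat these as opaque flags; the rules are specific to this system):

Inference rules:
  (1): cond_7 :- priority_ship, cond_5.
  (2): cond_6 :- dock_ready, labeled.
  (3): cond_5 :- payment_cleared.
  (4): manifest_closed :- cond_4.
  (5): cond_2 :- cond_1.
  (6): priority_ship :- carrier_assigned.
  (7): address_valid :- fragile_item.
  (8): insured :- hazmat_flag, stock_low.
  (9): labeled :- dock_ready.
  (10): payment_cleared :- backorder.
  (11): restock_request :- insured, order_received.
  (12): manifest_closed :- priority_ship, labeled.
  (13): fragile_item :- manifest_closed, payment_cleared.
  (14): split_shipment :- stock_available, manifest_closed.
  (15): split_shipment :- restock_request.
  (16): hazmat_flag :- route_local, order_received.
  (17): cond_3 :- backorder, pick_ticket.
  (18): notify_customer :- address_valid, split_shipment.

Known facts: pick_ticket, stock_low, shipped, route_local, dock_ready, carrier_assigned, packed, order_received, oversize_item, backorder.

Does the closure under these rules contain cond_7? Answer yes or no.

Round 1 — (6), (9), (10), (16), (17), derive priority_ship, labeled, payment_cleared, hazmat_flag, cond_3.
Round 2 — (2), (3), (8), (12), derive cond_6, cond_5, insured, manifest_closed.
Round 3 — (1), (11), (13), derive cond_7, restock_request, fragile_item.
Round 4 — (7), (15), derive address_valid, split_shipment.
Round 5 — (18), derive notify_customer.
cond_7 appears in round 3, so it is derivable.

yes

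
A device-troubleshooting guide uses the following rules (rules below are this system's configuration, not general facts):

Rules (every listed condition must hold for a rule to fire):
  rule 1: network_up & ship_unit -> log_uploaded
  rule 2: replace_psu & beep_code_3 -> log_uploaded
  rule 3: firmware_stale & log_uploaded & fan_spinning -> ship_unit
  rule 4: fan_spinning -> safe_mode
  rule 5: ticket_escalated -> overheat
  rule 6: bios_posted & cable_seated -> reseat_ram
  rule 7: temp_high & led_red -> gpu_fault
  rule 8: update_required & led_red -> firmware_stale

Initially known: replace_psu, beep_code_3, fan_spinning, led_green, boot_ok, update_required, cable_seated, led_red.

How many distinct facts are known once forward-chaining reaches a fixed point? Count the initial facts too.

12

Round 1 fires rule 2, rule 4, rule 8, giving log_uploaded, safe_mode, firmware_stale.
Round 2 fires rule 3, giving ship_unit.
Closure: {beep_code_3, boot_ok, cable_seated, fan_spinning, firmware_stale, led_green, led_red, log_uploaded, replace_psu, safe_mode, ship_unit, update_required} — 12 facts.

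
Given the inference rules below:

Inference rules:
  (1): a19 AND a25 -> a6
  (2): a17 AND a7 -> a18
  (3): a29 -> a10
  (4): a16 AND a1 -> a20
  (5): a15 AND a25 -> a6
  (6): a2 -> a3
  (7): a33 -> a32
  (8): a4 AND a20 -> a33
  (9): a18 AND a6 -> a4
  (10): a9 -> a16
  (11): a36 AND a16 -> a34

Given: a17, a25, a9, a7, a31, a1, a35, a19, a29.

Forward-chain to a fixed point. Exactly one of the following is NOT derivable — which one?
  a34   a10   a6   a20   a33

a34

Round 1 fires (1), (2), (3), (10), giving a6, a18, a10, a16.
Round 2 fires (4), (9), giving a20, a4.
Round 3 fires (8), giving a33.
Round 4 fires (7), giving a32.
Derived: a6 (round 1), a10 (round 1), a33 (round 3), a20 (round 2). a34 never appears in any round.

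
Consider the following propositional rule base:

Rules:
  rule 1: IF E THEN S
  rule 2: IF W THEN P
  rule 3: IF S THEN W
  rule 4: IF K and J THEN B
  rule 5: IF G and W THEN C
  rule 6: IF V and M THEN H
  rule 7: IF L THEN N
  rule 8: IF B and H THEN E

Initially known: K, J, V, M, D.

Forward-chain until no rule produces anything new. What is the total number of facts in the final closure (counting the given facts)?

11

Round 1 — rule 4, rule 6, derive B, H.
Round 2 — rule 8, derive E.
Round 3 — rule 1, derive S.
Round 4 — rule 3, derive W.
Round 5 — rule 2, derive P.
Closure: {B, D, E, H, J, K, M, P, S, V, W} — 11 facts.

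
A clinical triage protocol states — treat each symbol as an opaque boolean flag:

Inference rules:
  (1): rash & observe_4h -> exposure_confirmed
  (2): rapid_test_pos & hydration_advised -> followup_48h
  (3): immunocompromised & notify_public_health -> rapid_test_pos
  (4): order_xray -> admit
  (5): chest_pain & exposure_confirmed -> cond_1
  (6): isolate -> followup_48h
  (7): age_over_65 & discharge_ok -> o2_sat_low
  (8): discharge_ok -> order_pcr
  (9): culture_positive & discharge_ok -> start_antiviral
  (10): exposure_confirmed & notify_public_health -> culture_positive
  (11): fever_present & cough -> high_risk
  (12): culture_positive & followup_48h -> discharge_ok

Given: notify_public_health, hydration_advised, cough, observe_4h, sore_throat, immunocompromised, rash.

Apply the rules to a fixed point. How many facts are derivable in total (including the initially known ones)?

14

Round 1: (1) [rash & observe_4h -> exposure_confirmed]; (3) [immunocompromised & notify_public_health -> rapid_test_pos]. Adds exposure_confirmed, rapid_test_pos.
Round 2: (2) [rapid_test_pos & hydration_advised -> followup_48h]; (10) [exposure_confirmed & notify_public_health -> culture_positive]. Adds followup_48h, culture_positive.
Round 3: (12) [culture_positive & followup_48h -> discharge_ok]. Adds discharge_ok.
Round 4: (8) [discharge_ok -> order_pcr]; (9) [culture_positive & discharge_ok -> start_antiviral]. Adds order_pcr, start_antiviral.
Closure: {cough, culture_positive, discharge_ok, exposure_confirmed, followup_48h, hydration_advised, immunocompromised, notify_public_health, observe_4h, order_pcr, rapid_test_pos, rash, sore_throat, start_antiviral} — 14 facts.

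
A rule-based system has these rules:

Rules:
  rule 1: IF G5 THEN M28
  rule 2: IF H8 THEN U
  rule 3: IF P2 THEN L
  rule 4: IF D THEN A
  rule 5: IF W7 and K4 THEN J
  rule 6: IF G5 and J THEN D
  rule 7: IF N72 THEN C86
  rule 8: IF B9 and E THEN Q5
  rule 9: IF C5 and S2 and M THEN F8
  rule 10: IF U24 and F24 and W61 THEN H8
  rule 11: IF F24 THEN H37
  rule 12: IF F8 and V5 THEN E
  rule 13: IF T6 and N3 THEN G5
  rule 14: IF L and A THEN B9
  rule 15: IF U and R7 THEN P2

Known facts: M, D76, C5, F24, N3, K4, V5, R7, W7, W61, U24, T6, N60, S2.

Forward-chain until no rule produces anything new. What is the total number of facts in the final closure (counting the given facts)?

28

Round 1: rule 5 [IF W7 and K4 THEN J]; rule 9 [IF C5 and S2 and M THEN F8]; rule 10 [IF U24 and F24 and W61 THEN H8]; rule 11 [IF F24 THEN H37]; rule 13 [IF T6 and N3 THEN G5]. Adds J, F8, H8, H37, G5.
Round 2: rule 1 [IF G5 THEN M28]; rule 2 [IF H8 THEN U]; rule 6 [IF G5 and J THEN D]; rule 12 [IF F8 and V5 THEN E]. Adds M28, U, D, E.
Round 3: rule 4 [IF D THEN A]; rule 15 [IF U and R7 THEN P2]. Adds A, P2.
Round 4: rule 3 [IF P2 THEN L]. Adds L.
Round 5: rule 14 [IF L and A THEN B9]. Adds B9.
Round 6: rule 8 [IF B9 and E THEN Q5]. Adds Q5.
Closure: {A, B9, C5, D, D76, E, F24, F8, G5, H37, H8, J, K4, L, M, M28, N3, N60, P2, Q5, R7, S2, T6, U, U24, V5, W61, W7} — 28 facts.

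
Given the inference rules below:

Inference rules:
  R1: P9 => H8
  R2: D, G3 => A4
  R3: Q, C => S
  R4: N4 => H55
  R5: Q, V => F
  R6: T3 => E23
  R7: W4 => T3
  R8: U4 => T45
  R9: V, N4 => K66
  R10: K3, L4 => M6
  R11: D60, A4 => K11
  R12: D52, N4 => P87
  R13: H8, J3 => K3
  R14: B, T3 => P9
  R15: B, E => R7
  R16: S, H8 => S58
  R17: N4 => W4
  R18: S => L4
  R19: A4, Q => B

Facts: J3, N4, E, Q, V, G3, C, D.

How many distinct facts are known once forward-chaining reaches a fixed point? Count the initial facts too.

[1] R2 [D, G3 => A4]; R3 [Q, C => S]; R4 [N4 => H55]; R5 [Q, V => F]; R9 [V, N4 => K66]; R17 [N4 => W4]. ⇒ new: A4, S, H55, F, K66, W4.
[2] R7 [W4 => T3]; R18 [S => L4]; R19 [A4, Q => B]. ⇒ new: T3, L4, B.
[3] R6 [T3 => E23]; R14 [B, T3 => P9]; R15 [B, E => R7]. ⇒ new: E23, P9, R7.
[4] R1 [P9 => H8]. ⇒ new: H8.
[5] R13 [H8, J3 => K3]; R16 [S, H8 => S58]. ⇒ new: K3, S58.
[6] R10 [K3, L4 => M6]. ⇒ new: M6.
Closure: {A4, B, C, D, E, E23, F, G3, H55, H8, J3, K3, K66, L4, M6, N4, P9, Q, R7, S, S58, T3, V, W4} — 24 facts.

24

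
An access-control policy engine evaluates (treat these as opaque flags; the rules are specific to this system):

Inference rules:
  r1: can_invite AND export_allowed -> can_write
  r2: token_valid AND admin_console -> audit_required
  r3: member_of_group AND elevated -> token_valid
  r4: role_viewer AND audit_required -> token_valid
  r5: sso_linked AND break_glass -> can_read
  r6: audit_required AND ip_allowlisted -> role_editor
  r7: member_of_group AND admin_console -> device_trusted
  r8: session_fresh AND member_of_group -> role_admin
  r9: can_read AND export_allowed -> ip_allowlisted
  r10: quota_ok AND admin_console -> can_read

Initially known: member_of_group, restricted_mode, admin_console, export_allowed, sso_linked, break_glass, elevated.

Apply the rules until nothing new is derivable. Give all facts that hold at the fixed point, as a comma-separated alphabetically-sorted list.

[1] r3 [member_of_group AND elevated -> token_valid]; r5 [sso_linked AND break_glass -> can_read]; r7 [member_of_group AND admin_console -> device_trusted]. ⇒ new: token_valid, can_read, device_trusted.
[2] r2 [token_valid AND admin_console -> audit_required]; r9 [can_read AND export_allowed -> ip_allowlisted]. ⇒ new: audit_required, ip_allowlisted.
[3] r6 [audit_required AND ip_allowlisted -> role_editor]. ⇒ new: role_editor.

admin_console, audit_required, break_glass, can_read, device_trusted, elevated, export_allowed, ip_allowlisted, member_of_group, restricted_mode, role_editor, sso_linked, token_valid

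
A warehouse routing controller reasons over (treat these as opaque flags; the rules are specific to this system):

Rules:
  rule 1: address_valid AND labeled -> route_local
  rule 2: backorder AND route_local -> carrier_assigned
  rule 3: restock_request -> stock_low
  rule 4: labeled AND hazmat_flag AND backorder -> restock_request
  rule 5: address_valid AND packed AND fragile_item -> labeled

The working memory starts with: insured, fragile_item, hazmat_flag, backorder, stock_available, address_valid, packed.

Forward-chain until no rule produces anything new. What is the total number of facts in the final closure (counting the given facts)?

12

Round 1: rule 5 [address_valid AND packed AND fragile_item -> labeled]. New: labeled.
Round 2: rule 1 [address_valid AND labeled -> route_local]; rule 4 [labeled AND hazmat_flag AND backorder -> restock_request]. New: route_local, restock_request.
Round 3: rule 2 [backorder AND route_local -> carrier_assigned]; rule 3 [restock_request -> stock_low]. New: carrier_assigned, stock_low.
Closure: {address_valid, backorder, carrier_assigned, fragile_item, hazmat_flag, insured, labeled, packed, restock_request, route_local, stock_available, stock_low} — 12 facts.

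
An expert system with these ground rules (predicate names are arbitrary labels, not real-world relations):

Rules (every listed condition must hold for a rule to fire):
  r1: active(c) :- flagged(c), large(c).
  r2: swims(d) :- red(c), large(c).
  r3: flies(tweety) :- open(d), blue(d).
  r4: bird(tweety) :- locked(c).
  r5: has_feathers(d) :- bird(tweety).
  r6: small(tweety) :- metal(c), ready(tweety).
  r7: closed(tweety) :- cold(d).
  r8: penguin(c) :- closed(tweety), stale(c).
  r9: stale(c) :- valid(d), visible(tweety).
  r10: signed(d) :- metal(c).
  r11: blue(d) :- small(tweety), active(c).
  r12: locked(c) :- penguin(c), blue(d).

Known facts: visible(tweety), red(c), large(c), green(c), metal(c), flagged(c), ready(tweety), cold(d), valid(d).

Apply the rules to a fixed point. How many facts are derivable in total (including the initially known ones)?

20

[1] r1 [active(c) :- flagged(c), large(c).]; r2 [swims(d) :- red(c), large(c).]; r6 [small(tweety) :- metal(c), ready(tweety).]; r7 [closed(tweety) :- cold(d).]; r9 [stale(c) :- valid(d), visible(tweety).]; r10 [signed(d) :- metal(c).]. ⇒ new: active(c), swims(d), small(tweety), closed(tweety), stale(c), signed(d).
[2] r8 [penguin(c) :- closed(tweety), stale(c).]; r11 [blue(d) :- small(tweety), active(c).]. ⇒ new: penguin(c), blue(d).
[3] r12 [locked(c) :- penguin(c), blue(d).]. ⇒ new: locked(c).
[4] r4 [bird(tweety) :- locked(c).]. ⇒ new: bird(tweety).
[5] r5 [has_feathers(d) :- bird(tweety).]. ⇒ new: has_feathers(d).
Closure: {active(c), bird(tweety), blue(d), closed(tweety), cold(d), flagged(c), green(c), has_feathers(d), large(c), locked(c), metal(c), penguin(c), ready(tweety), red(c), signed(d), small(tweety), stale(c), swims(d), valid(d), visible(tweety)} — 20 facts.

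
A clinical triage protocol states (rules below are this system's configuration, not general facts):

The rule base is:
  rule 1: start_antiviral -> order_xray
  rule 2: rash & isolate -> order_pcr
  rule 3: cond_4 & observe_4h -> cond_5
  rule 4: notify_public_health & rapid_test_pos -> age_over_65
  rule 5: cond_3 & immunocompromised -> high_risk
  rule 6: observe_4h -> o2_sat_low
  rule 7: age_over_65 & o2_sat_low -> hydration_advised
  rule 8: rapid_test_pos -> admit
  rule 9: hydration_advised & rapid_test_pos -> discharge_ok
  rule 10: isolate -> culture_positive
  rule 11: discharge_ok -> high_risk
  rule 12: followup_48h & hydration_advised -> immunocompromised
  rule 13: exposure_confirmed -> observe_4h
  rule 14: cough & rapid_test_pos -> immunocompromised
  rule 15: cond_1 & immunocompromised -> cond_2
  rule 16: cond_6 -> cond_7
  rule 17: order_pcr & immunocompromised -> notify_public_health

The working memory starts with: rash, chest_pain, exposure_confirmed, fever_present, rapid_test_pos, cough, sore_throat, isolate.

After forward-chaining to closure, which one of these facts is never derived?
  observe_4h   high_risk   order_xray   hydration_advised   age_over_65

Round 1 fires rule 2, rule 8, rule 10, rule 13, rule 14, giving order_pcr, admit, culture_positive, observe_4h, immunocompromised.
Round 2 fires rule 6, rule 17, giving o2_sat_low, notify_public_health.
Round 3 fires rule 4, giving age_over_65.
Round 4 fires rule 7, giving hydration_advised.
Round 5 fires rule 9, giving discharge_ok.
Round 6 fires rule 11, giving high_risk.
Derived: age_over_65 (round 3), high_risk (round 6), observe_4h (round 1), hydration_advised (round 4). order_xray never appears in any round.

order_xray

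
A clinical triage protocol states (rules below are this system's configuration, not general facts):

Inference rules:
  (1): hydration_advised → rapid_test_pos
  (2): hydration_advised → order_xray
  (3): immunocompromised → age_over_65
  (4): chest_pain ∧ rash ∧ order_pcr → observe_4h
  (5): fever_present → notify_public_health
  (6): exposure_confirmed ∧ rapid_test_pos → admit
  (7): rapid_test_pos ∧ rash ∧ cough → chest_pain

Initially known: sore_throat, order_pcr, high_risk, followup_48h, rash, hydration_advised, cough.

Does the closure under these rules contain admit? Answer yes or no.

no

Round 1 — (1), (2), derive rapid_test_pos, order_xray.
Round 2 — (7), derive chest_pain.
Round 3 — (4), derive observe_4h.
Fixed point reached. admit is concluded only by (6); (6) needs exposure_confirmed (never derived).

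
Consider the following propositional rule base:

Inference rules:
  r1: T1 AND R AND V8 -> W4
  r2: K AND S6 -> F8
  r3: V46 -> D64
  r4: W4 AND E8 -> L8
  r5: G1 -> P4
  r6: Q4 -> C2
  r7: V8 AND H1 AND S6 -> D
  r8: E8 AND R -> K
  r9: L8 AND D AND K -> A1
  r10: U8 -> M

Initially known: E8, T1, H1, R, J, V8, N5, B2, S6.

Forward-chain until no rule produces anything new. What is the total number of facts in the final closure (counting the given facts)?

15

Round 1 fires r1, r7, r8, giving W4, D, K.
Round 2 fires r2, r4, giving F8, L8.
Round 3 fires r9, giving A1.
Closure: {A1, B2, D, E8, F8, H1, J, K, L8, N5, R, S6, T1, V8, W4} — 15 facts.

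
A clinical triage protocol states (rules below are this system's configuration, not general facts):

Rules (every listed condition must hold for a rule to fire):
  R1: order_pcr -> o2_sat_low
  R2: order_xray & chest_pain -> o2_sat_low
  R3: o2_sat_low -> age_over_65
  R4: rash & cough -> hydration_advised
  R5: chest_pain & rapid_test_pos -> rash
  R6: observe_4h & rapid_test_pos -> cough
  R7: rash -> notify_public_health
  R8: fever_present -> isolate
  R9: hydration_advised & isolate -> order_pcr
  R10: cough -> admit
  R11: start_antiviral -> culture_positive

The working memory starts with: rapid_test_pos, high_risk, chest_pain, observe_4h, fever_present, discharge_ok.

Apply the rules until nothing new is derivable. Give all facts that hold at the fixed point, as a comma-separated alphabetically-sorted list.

admit, age_over_65, chest_pain, cough, discharge_ok, fever_present, high_risk, hydration_advised, isolate, notify_public_health, o2_sat_low, observe_4h, order_pcr, rapid_test_pos, rash

Round 1: R5 [chest_pain & rapid_test_pos -> rash]; R6 [observe_4h & rapid_test_pos -> cough]; R8 [fever_present -> isolate]. New: rash, cough, isolate.
Round 2: R4 [rash & cough -> hydration_advised]; R7 [rash -> notify_public_health]; R10 [cough -> admit]. New: hydration_advised, notify_public_health, admit.
Round 3: R9 [hydration_advised & isolate -> order_pcr]. New: order_pcr.
Round 4: R1 [order_pcr -> o2_sat_low]. New: o2_sat_low.
Round 5: R3 [o2_sat_low -> age_over_65]. New: age_over_65.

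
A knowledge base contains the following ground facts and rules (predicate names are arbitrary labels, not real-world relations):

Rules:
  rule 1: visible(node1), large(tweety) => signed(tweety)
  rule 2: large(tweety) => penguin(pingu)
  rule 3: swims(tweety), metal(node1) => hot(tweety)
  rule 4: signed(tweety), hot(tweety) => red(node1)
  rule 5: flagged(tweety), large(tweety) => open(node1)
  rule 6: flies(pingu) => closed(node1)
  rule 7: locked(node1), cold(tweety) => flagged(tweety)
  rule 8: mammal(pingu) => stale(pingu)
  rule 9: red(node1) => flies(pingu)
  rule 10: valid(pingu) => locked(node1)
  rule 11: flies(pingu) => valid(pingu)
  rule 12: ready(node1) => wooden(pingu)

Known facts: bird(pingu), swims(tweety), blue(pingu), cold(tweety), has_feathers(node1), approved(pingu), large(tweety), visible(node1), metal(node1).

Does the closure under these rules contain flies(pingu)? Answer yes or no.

yes

Round 1: rule 1 [visible(node1), large(tweety) => signed(tweety)]; rule 2 [large(tweety) => penguin(pingu)]; rule 3 [swims(tweety), metal(node1) => hot(tweety)]. Adds signed(tweety), penguin(pingu), hot(tweety).
Round 2: rule 4 [signed(tweety), hot(tweety) => red(node1)]. Adds red(node1).
Round 3: rule 9 [red(node1) => flies(pingu)]. Adds flies(pingu).
Round 4: rule 6 [flies(pingu) => closed(node1)]; rule 11 [flies(pingu) => valid(pingu)]. Adds closed(node1), valid(pingu).
Round 5: rule 10 [valid(pingu) => locked(node1)]. Adds locked(node1).
Round 6: rule 7 [locked(node1), cold(tweety) => flagged(tweety)]. Adds flagged(tweety).
Round 7: rule 5 [flagged(tweety), large(tweety) => open(node1)]. Adds open(node1).
flies(pingu) appears in round 3, so it is derivable.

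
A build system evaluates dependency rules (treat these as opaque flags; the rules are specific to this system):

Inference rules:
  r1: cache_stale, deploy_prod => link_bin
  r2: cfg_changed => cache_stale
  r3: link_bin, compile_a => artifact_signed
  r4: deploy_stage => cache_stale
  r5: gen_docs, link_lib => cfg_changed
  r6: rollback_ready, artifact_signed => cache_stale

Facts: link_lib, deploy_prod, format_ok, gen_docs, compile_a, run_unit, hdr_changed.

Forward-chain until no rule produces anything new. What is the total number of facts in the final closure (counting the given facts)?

Round 1 — r5, derive cfg_changed.
Round 2 — r2, derive cache_stale.
Round 3 — r1, derive link_bin.
Round 4 — r3, derive artifact_signed.
Closure: {artifact_signed, cache_stale, cfg_changed, compile_a, deploy_prod, format_ok, gen_docs, hdr_changed, link_bin, link_lib, run_unit} — 11 facts.

11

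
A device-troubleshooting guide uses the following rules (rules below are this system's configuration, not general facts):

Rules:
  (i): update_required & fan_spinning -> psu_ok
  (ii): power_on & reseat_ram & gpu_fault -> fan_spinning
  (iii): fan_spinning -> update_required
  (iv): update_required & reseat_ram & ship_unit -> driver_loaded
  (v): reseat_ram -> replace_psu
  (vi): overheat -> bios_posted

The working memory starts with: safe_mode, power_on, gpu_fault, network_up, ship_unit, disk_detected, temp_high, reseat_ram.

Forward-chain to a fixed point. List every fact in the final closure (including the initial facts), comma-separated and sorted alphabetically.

disk_detected, driver_loaded, fan_spinning, gpu_fault, network_up, power_on, psu_ok, replace_psu, reseat_ram, safe_mode, ship_unit, temp_high, update_required

[1] (ii) [power_on & reseat_ram & gpu_fault -> fan_spinning]; (v) [reseat_ram -> replace_psu]. ⇒ new: fan_spinning, replace_psu.
[2] (iii) [fan_spinning -> update_required]. ⇒ new: update_required.
[3] (i) [update_required & fan_spinning -> psu_ok]; (iv) [update_required & reseat_ram & ship_unit -> driver_loaded]. ⇒ new: psu_ok, driver_loaded.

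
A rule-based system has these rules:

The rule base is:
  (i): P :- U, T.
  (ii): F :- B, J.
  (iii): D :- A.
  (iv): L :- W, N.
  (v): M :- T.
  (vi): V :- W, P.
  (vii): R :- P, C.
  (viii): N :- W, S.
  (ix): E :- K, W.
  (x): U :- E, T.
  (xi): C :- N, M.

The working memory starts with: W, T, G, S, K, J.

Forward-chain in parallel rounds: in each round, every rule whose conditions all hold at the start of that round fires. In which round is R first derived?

Round 1 — (v), (viii), (ix), derive M, N, E.
Round 2 — (iv), (x), (xi), derive L, U, C.
Round 3 — (i), derive P.
Round 4 — (vi), (vii), derive V, R.
R first appears in round 4.

4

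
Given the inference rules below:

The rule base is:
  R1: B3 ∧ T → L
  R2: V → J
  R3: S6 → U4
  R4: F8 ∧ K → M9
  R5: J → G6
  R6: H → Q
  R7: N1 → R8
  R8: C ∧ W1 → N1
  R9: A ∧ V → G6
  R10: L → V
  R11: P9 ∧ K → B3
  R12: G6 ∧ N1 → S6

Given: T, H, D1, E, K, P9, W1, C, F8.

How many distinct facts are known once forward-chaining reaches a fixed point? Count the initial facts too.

20

[1] R4 [F8 ∧ K → M9]; R6 [H → Q]; R8 [C ∧ W1 → N1]; R11 [P9 ∧ K → B3]. ⇒ new: M9, Q, N1, B3.
[2] R1 [B3 ∧ T → L]; R7 [N1 → R8]. ⇒ new: L, R8.
[3] R10 [L → V]. ⇒ new: V.
[4] R2 [V → J]. ⇒ new: J.
[5] R5 [J → G6]. ⇒ new: G6.
[6] R12 [G6 ∧ N1 → S6]. ⇒ new: S6.
[7] R3 [S6 → U4]. ⇒ new: U4.
Closure: {B3, C, D1, E, F8, G6, H, J, K, L, M9, N1, P9, Q, R8, S6, T, U4, V, W1} — 20 facts.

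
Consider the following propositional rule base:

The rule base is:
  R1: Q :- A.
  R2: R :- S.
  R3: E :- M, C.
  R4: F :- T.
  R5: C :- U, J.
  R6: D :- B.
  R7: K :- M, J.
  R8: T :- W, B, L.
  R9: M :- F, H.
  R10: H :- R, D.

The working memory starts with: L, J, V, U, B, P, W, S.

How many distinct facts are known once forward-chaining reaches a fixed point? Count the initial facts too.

Round 1: R2 [R :- S.]; R5 [C :- U, J.]; R6 [D :- B.]; R8 [T :- W, B, L.]. Adds R, C, D, T.
Round 2: R4 [F :- T.]; R10 [H :- R, D.]. Adds F, H.
Round 3: R9 [M :- F, H.]. Adds M.
Round 4: R3 [E :- M, C.]; R7 [K :- M, J.]. Adds E, K.
Closure: {B, C, D, E, F, H, J, K, L, M, P, R, S, T, U, V, W} — 17 facts.

17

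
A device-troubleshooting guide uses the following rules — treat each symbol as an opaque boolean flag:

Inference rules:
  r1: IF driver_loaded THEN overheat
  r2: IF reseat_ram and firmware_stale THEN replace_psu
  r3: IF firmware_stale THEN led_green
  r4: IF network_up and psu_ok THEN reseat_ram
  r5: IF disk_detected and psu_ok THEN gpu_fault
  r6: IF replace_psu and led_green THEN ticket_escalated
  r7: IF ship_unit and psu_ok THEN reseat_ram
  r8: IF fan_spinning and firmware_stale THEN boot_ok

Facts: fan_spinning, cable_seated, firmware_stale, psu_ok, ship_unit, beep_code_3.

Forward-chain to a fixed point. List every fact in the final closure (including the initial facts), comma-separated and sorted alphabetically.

beep_code_3, boot_ok, cable_seated, fan_spinning, firmware_stale, led_green, psu_ok, replace_psu, reseat_ram, ship_unit, ticket_escalated

Round 1: r3 [IF firmware_stale THEN led_green]; r7 [IF ship_unit and psu_ok THEN reseat_ram]; r8 [IF fan_spinning and firmware_stale THEN boot_ok]. Adds led_green, reseat_ram, boot_ok.
Round 2: r2 [IF reseat_ram and firmware_stale THEN replace_psu]. Adds replace_psu.
Round 3: r6 [IF replace_psu and led_green THEN ticket_escalated]. Adds ticket_escalated.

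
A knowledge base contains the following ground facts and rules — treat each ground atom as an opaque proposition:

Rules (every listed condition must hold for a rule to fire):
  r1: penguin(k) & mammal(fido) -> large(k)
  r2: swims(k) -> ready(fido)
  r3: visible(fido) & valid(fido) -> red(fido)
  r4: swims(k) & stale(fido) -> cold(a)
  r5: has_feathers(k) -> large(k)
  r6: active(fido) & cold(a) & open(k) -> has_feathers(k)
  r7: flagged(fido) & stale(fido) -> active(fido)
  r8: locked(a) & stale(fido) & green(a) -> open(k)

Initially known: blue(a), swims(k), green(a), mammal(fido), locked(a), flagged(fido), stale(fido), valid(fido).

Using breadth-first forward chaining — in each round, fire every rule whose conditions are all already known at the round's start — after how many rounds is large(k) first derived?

3

Round 1 fires r2, r4, r7, r8, giving ready(fido), cold(a), active(fido), open(k).
Round 2 fires r6, giving has_feathers(k).
Round 3 fires r5, giving large(k).
large(k) first appears in round 3.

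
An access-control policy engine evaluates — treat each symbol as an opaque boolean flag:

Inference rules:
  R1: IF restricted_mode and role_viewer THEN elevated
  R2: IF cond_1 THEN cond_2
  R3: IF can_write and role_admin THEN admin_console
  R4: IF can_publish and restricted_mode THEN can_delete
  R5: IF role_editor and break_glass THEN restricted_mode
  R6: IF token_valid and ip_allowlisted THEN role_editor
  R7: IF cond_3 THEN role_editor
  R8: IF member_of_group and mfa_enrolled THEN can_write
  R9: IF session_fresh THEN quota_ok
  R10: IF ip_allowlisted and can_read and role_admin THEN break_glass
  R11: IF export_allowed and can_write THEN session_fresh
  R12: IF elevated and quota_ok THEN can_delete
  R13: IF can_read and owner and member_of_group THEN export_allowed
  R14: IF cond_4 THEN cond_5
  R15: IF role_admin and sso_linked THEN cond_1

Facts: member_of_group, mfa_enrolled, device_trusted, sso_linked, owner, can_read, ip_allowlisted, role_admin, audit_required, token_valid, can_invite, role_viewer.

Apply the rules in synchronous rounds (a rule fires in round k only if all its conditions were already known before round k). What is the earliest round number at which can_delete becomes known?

Round 1: R6 [IF token_valid and ip_allowlisted THEN role_editor]; R8 [IF member_of_group and mfa_enrolled THEN can_write]; R10 [IF ip_allowlisted and can_read and role_admin THEN break_glass]; R13 [IF can_read and owner and member_of_group THEN export_allowed]; R15 [IF role_admin and sso_linked THEN cond_1]. New: role_editor, can_write, break_glass, export_allowed, cond_1.
Round 2: R2 [IF cond_1 THEN cond_2]; R3 [IF can_write and role_admin THEN admin_console]; R5 [IF role_editor and break_glass THEN restricted_mode]; R11 [IF export_allowed and can_write THEN session_fresh]. New: cond_2, admin_console, restricted_mode, session_fresh.
Round 3: R1 [IF restricted_mode and role_viewer THEN elevated]; R9 [IF session_fresh THEN quota_ok]. New: elevated, quota_ok.
Round 4: R12 [IF elevated and quota_ok THEN can_delete]. New: can_delete.
can_delete first appears in round 4.

4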